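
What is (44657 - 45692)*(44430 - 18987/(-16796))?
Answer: -772384551345/16796 ≈ -4.5986e+7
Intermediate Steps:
(44657 - 45692)*(44430 - 18987/(-16796)) = -1035*(44430 - 18987*(-1/16796)) = -1035*(44430 + 18987/16796) = -1035*746265267/16796 = -772384551345/16796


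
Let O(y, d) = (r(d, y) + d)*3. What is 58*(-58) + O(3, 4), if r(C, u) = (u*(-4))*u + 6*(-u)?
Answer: -3514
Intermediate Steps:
r(C, u) = -6*u - 4*u**2 (r(C, u) = (-4*u)*u - 6*u = -4*u**2 - 6*u = -6*u - 4*u**2)
O(y, d) = 3*d - 6*y*(3 + 2*y) (O(y, d) = (-2*y*(3 + 2*y) + d)*3 = (d - 2*y*(3 + 2*y))*3 = 3*d - 6*y*(3 + 2*y))
58*(-58) + O(3, 4) = 58*(-58) + (3*4 - 6*3*(3 + 2*3)) = -3364 + (12 - 6*3*(3 + 6)) = -3364 + (12 - 6*3*9) = -3364 + (12 - 162) = -3364 - 150 = -3514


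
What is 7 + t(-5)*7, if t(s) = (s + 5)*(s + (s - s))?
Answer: 7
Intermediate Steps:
t(s) = s*(5 + s) (t(s) = (5 + s)*(s + 0) = (5 + s)*s = s*(5 + s))
7 + t(-5)*7 = 7 - 5*(5 - 5)*7 = 7 - 5*0*7 = 7 + 0*7 = 7 + 0 = 7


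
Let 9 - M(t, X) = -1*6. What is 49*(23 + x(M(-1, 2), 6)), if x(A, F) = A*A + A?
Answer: 12887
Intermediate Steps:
M(t, X) = 15 (M(t, X) = 9 - (-1)*6 = 9 - 1*(-6) = 9 + 6 = 15)
x(A, F) = A + A**2 (x(A, F) = A**2 + A = A + A**2)
49*(23 + x(M(-1, 2), 6)) = 49*(23 + 15*(1 + 15)) = 49*(23 + 15*16) = 49*(23 + 240) = 49*263 = 12887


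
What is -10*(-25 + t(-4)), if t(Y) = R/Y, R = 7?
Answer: 535/2 ≈ 267.50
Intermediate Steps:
t(Y) = 7/Y
-10*(-25 + t(-4)) = -10*(-25 + 7/(-4)) = -10*(-25 + 7*(-¼)) = -10*(-25 - 7/4) = -10*(-107/4) = 535/2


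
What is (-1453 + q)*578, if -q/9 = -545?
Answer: 1995256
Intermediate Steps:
q = 4905 (q = -9*(-545) = 4905)
(-1453 + q)*578 = (-1453 + 4905)*578 = 3452*578 = 1995256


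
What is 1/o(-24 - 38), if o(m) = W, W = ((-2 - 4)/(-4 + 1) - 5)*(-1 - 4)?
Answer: 1/15 ≈ 0.066667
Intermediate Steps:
W = 15 (W = (-6/(-3) - 5)*(-5) = (-6*(-⅓) - 5)*(-5) = (2 - 5)*(-5) = -3*(-5) = 15)
o(m) = 15
1/o(-24 - 38) = 1/15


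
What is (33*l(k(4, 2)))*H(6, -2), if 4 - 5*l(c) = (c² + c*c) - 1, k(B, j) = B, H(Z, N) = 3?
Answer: -2673/5 ≈ -534.60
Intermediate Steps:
l(c) = 1 - 2*c²/5 (l(c) = ⅘ - ((c² + c*c) - 1)/5 = ⅘ - ((c² + c²) - 1)/5 = ⅘ - (2*c² - 1)/5 = ⅘ - (-1 + 2*c²)/5 = ⅘ + (⅕ - 2*c²/5) = 1 - 2*c²/5)
(33*l(k(4, 2)))*H(6, -2) = (33*(1 - ⅖*4²))*3 = (33*(1 - ⅖*16))*3 = (33*(1 - 32/5))*3 = (33*(-27/5))*3 = -891/5*3 = -2673/5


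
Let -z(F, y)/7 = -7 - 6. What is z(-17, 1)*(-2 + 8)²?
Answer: 3276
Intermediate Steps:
z(F, y) = 91 (z(F, y) = -7*(-7 - 6) = -7*(-13) = 91)
z(-17, 1)*(-2 + 8)² = 91*(-2 + 8)² = 91*6² = 91*36 = 3276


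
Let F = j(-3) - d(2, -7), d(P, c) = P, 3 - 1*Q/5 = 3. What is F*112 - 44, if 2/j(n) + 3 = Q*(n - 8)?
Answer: -1028/3 ≈ -342.67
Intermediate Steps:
Q = 0 (Q = 15 - 5*3 = 15 - 15 = 0)
j(n) = -2/3 (j(n) = 2/(-3 + 0*(n - 8)) = 2/(-3 + 0*(-8 + n)) = 2/(-3 + 0) = 2/(-3) = 2*(-1/3) = -2/3)
F = -8/3 (F = -2/3 - 1*2 = -2/3 - 2 = -8/3 ≈ -2.6667)
F*112 - 44 = -8/3*112 - 44 = -896/3 - 44 = -1028/3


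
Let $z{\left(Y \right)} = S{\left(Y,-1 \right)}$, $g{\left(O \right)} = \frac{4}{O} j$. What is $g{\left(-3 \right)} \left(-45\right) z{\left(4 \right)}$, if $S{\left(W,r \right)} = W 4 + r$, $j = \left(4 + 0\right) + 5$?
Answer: $8100$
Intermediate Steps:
$j = 9$ ($j = 4 + 5 = 9$)
$S{\left(W,r \right)} = r + 4 W$ ($S{\left(W,r \right)} = 4 W + r = r + 4 W$)
$g{\left(O \right)} = \frac{36}{O}$ ($g{\left(O \right)} = \frac{4}{O} 9 = \frac{36}{O}$)
$z{\left(Y \right)} = -1 + 4 Y$
$g{\left(-3 \right)} \left(-45\right) z{\left(4 \right)} = \frac{36}{-3} \left(-45\right) \left(-1 + 4 \cdot 4\right) = 36 \left(- \frac{1}{3}\right) \left(-45\right) \left(-1 + 16\right) = \left(-12\right) \left(-45\right) 15 = 540 \cdot 15 = 8100$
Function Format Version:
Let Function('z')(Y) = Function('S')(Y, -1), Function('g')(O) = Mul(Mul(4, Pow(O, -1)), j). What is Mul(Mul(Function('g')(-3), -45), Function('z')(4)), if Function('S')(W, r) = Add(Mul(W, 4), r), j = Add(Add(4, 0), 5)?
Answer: 8100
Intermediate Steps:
j = 9 (j = Add(4, 5) = 9)
Function('S')(W, r) = Add(r, Mul(4, W)) (Function('S')(W, r) = Add(Mul(4, W), r) = Add(r, Mul(4, W)))
Function('g')(O) = Mul(36, Pow(O, -1)) (Function('g')(O) = Mul(Mul(4, Pow(O, -1)), 9) = Mul(36, Pow(O, -1)))
Function('z')(Y) = Add(-1, Mul(4, Y))
Mul(Mul(Function('g')(-3), -45), Function('z')(4)) = Mul(Mul(Mul(36, Pow(-3, -1)), -45), Add(-1, Mul(4, 4))) = Mul(Mul(Mul(36, Rational(-1, 3)), -45), Add(-1, 16)) = Mul(Mul(-12, -45), 15) = Mul(540, 15) = 8100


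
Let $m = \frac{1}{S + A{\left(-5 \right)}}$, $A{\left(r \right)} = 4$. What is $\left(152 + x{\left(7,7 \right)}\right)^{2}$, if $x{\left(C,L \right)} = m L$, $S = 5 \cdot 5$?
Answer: $\frac{19492225}{841} \approx 23177.0$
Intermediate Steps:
$S = 25$
$m = \frac{1}{29}$ ($m = \frac{1}{25 + 4} = \frac{1}{29} \approx 0.034483$)
$x{\left(C,L \right)} = \frac{L}{29}$
$\left(152 + x{\left(7,7 \right)}\right)^{2} = \left(152 + \frac{1}{29} \cdot 7\right)^{2} = \left(152 + \frac{7}{29}\right)^{2} = \left(\frac{4415}{29}\right)^{2} = \frac{19492225}{841}$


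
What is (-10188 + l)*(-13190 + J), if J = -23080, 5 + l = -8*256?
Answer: 443981070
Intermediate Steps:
l = -2053 (l = -5 - 8*256 = -5 - 2048 = -2053)
(-10188 + l)*(-13190 + J) = (-10188 - 2053)*(-13190 - 23080) = -12241*(-36270) = 443981070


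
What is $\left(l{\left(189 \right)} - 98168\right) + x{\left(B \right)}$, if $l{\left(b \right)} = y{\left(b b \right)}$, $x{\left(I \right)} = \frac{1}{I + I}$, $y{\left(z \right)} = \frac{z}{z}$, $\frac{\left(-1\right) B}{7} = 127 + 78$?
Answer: $- \frac{281739291}{2870} \approx -98167.0$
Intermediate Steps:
$B = -1435$ ($B = - 7 \left(127 + 78\right) = \left(-7\right) 205 = -1435$)
$y{\left(z \right)} = 1$
$x{\left(I \right)} = \frac{1}{2 I}$
$l{\left(b \right)} = 1$
$\left(l{\left(189 \right)} - 98168\right) + x{\left(B \right)} = \left(1 - 98168\right) + \frac{1}{2 \left(-1435\right)} = -98167 + \frac{1}{2} \left(- \frac{1}{1435}\right) = -98167 - \frac{1}{2870} = - \frac{281739291}{2870}$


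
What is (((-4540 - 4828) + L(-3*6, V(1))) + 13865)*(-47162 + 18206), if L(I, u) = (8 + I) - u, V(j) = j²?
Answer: -129896616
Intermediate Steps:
L(I, u) = 8 + I - u
(((-4540 - 4828) + L(-3*6, V(1))) + 13865)*(-47162 + 18206) = (((-4540 - 4828) + (8 - 3*6 - 1*1²)) + 13865)*(-47162 + 18206) = ((-9368 + (8 - 18 - 1*1)) + 13865)*(-28956) = ((-9368 + (8 - 18 - 1)) + 13865)*(-28956) = ((-9368 - 11) + 13865)*(-28956) = (-9379 + 13865)*(-28956) = 4486*(-28956) = -129896616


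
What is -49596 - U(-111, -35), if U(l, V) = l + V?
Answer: -49450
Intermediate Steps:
U(l, V) = V + l
-49596 - U(-111, -35) = -49596 - (-35 - 111) = -49596 - 1*(-146) = -49596 + 146 = -49450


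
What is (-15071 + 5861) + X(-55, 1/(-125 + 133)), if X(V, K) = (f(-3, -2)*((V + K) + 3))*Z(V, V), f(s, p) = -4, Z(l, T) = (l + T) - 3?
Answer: -65315/2 ≈ -32658.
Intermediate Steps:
Z(l, T) = -3 + T + l (Z(l, T) = (T + l) - 3 = -3 + T + l)
X(V, K) = (-3 + 2*V)*(-12 - 4*K - 4*V) (X(V, K) = (-4*((V + K) + 3))*(-3 + V + V) = (-4*((K + V) + 3))*(-3 + 2*V) = (-4*(3 + K + V))*(-3 + 2*V) = (-12 - 4*K - 4*V)*(-3 + 2*V) = (-3 + 2*V)*(-12 - 4*K - 4*V))
(-15071 + 5861) + X(-55, 1/(-125 + 133)) = (-15071 + 5861) - 4*(-3 + 2*(-55))*(3 + 1/(-125 + 133) - 55) = -9210 - 4*(-3 - 110)*(3 + 1/8 - 55) = -9210 - 4*(-113)*(3 + 1/8 - 55) = -9210 - 4*(-113)*(-415/8) = -9210 - 46895/2 = -65315/2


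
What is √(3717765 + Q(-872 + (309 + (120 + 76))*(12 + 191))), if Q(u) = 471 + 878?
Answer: √3719114 ≈ 1928.5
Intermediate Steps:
Q(u) = 1349
√(3717765 + Q(-872 + (309 + (120 + 76))*(12 + 191))) = √(3717765 + 1349) = √3719114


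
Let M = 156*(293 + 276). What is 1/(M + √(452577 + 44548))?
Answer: 88764/7878550571 - 5*√19885/7878550571 ≈ 1.1177e-5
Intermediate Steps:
M = 88764 (M = 156*569 = 88764)
1/(M + √(452577 + 44548)) = 1/(88764 + √(452577 + 44548)) = 1/(88764 + √497125) = 1/(88764 + 5*√19885)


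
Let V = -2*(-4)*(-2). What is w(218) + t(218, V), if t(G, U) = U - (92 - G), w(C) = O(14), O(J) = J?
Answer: 124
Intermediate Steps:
V = -16 (V = 8*(-2) = -16)
w(C) = 14
t(G, U) = -92 + G + U (t(G, U) = U + (-92 + G) = -92 + G + U)
w(218) + t(218, V) = 14 + (-92 + 218 - 16) = 14 + 110 = 124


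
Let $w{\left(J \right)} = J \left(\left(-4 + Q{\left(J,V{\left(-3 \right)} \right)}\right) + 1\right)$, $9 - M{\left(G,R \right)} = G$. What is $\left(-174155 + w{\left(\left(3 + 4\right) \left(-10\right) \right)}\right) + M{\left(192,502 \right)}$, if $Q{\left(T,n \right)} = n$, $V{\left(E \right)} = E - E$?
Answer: $-174128$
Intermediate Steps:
$V{\left(E \right)} = 0$
$M{\left(G,R \right)} = 9 - G$
$w{\left(J \right)} = - 3 J$ ($w{\left(J \right)} = J \left(\left(-4 + 0\right) + 1\right) = J \left(-4 + 1\right) = J \left(-3\right) = - 3 J$)
$\left(-174155 + w{\left(\left(3 + 4\right) \left(-10\right) \right)}\right) + M{\left(192,502 \right)} = \left(-174155 - 3 \left(3 + 4\right) \left(-10\right)\right) + \left(9 - 192\right) = \left(-174155 - 3 \cdot 7 \left(-10\right)\right) + \left(9 - 192\right) = \left(-174155 - -210\right) - 183 = \left(-174155 + 210\right) - 183 = -173945 - 183 = -174128$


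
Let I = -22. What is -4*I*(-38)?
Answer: -3344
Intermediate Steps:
-4*I*(-38) = -4*(-22)*(-38) = 88*(-38) = -3344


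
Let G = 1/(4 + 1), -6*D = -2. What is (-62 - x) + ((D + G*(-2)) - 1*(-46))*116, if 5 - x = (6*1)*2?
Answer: 79099/15 ≈ 5273.3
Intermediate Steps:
D = ⅓ (D = -⅙*(-2) = ⅓ ≈ 0.33333)
G = ⅕ (G = 1/5 = ⅕ ≈ 0.20000)
x = -7 (x = 5 - 6*1*2 = 5 - 6*2 = 5 - 1*12 = 5 - 12 = -7)
(-62 - x) + ((D + G*(-2)) - 1*(-46))*116 = (-62 - 1*(-7)) + ((⅓ + (⅕)*(-2)) - 1*(-46))*116 = (-62 + 7) + ((⅓ - ⅖) + 46)*116 = -55 + (-1/15 + 46)*116 = -55 + (689/15)*116 = -55 + 79924/15 = 79099/15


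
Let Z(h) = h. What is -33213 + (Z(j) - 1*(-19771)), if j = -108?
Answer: -13550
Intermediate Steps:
-33213 + (Z(j) - 1*(-19771)) = -33213 + (-108 - 1*(-19771)) = -33213 + (-108 + 19771) = -33213 + 19663 = -13550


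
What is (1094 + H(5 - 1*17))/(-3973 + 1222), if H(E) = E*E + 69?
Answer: -1307/2751 ≈ -0.47510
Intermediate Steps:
H(E) = 69 + E**2 (H(E) = E**2 + 69 = 69 + E**2)
(1094 + H(5 - 1*17))/(-3973 + 1222) = (1094 + (69 + (5 - 1*17)**2))/(-3973 + 1222) = (1094 + (69 + (5 - 17)**2))/(-2751) = (1094 + (69 + (-12)**2))*(-1/2751) = (1094 + (69 + 144))*(-1/2751) = (1094 + 213)*(-1/2751) = 1307*(-1/2751) = -1307/2751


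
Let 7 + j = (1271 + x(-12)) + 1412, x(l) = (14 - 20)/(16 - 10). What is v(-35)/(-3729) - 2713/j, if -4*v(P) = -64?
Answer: -10159577/9975075 ≈ -1.0185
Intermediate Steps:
x(l) = -1 (x(l) = -6/6 = -6*⅙ = -1)
v(P) = 16 (v(P) = -¼*(-64) = 16)
j = 2675 (j = -7 + ((1271 - 1) + 1412) = -7 + (1270 + 1412) = -7 + 2682 = 2675)
v(-35)/(-3729) - 2713/j = 16/(-3729) - 2713/2675 = 16*(-1/3729) - 2713*1/2675 = -16/3729 - 2713/2675 = -10159577/9975075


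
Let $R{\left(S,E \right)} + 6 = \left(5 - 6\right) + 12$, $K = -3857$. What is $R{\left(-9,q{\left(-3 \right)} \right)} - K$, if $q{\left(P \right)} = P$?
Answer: $3862$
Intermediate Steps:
$R{\left(S,E \right)} = 5$ ($R{\left(S,E \right)} = -6 + \left(\left(5 - 6\right) + 12\right) = -6 + \left(-1 + 12\right) = -6 + 11 = 5$)
$R{\left(-9,q{\left(-3 \right)} \right)} - K = 5 - -3857 = 5 + 3857 = 3862$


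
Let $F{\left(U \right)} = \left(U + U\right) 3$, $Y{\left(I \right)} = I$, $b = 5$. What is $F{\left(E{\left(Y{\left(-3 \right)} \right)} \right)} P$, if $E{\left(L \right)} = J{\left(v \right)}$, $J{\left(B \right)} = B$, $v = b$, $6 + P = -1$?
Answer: $-210$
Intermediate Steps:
$P = -7$ ($P = -6 - 1 = -7$)
$v = 5$
$E{\left(L \right)} = 5$
$F{\left(U \right)} = 6 U$ ($F{\left(U \right)} = 2 U 3 = 6 U$)
$F{\left(E{\left(Y{\left(-3 \right)} \right)} \right)} P = 6 \cdot 5 \left(-7\right) = 30 \left(-7\right) = -210$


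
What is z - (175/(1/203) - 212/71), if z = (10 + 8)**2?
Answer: -2499059/71 ≈ -35198.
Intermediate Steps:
z = 324 (z = 18**2 = 324)
z - (175/(1/203) - 212/71) = 324 - (175/(1/203) - 212/71) = 324 - (175/(1/203) - 212*1/71) = 324 - (175*203 - 212/71) = 324 - (35525 - 212/71) = 324 - 1*2522063/71 = 324 - 2522063/71 = -2499059/71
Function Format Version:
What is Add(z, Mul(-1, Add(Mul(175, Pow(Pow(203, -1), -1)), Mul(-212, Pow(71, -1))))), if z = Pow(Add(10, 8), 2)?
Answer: Rational(-2499059, 71) ≈ -35198.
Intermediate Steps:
z = 324 (z = Pow(18, 2) = 324)
Add(z, Mul(-1, Add(Mul(175, Pow(Pow(203, -1), -1)), Mul(-212, Pow(71, -1))))) = Add(324, Mul(-1, Add(Mul(175, Pow(Pow(203, -1), -1)), Mul(-212, Pow(71, -1))))) = Add(324, Mul(-1, Add(Mul(175, Pow(Rational(1, 203), -1)), Mul(-212, Rational(1, 71))))) = Add(324, Mul(-1, Add(Mul(175, 203), Rational(-212, 71)))) = Add(324, Mul(-1, Add(35525, Rational(-212, 71)))) = Add(324, Mul(-1, Rational(2522063, 71))) = Add(324, Rational(-2522063, 71)) = Rational(-2499059, 71)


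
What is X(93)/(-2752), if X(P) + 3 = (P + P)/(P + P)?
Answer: 1/1376 ≈ 0.00072674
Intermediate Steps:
X(P) = -2 (X(P) = -3 + (P + P)/(P + P) = -3 + (2*P)/((2*P)) = -3 + (2*P)*(1/(2*P)) = -3 + 1 = -2)
X(93)/(-2752) = -2/(-2752) = -2*(-1/2752) = 1/1376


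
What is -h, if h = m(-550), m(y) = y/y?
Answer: -1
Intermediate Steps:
m(y) = 1
h = 1
-h = -1*1 = -1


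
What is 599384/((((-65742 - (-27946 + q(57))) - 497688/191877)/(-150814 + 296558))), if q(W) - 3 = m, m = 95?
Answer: -2793621083527232/1211914121 ≈ -2.3051e+6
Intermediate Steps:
q(W) = 98 (q(W) = 3 + 95 = 98)
599384/((((-65742 - (-27946 + q(57))) - 497688/191877)/(-150814 + 296558))) = 599384/((((-65742 - (-27946 + 98)) - 497688/191877)/(-150814 + 296558))) = 599384/((((-65742 - 1*(-27848)) - 497688*1/191877)/145744)) = 599384/((((-65742 + 27848) - 165896/63959)*(1/145744))) = 599384/(((-37894 - 165896/63959)*(1/145744))) = 599384/((-2423828242/63959*1/145744)) = 599384/(-1211914121/4660820248) = 599384*(-4660820248/1211914121) = -2793621083527232/1211914121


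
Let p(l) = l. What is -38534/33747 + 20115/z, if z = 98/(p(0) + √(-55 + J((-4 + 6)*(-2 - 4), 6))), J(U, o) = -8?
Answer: -38534/33747 + 60345*I*√7/98 ≈ -1.1418 + 1629.2*I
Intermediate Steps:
z = -14*I*√7/3 (z = 98/(0 + √(-55 - 8)) = 98/(0 + √(-63)) = 98/(0 + 3*I*√7) = 98/((3*I*√7)) = 98*(-I*√7/21) = -14*I*√7/3 ≈ -12.347*I)
-38534/33747 + 20115/z = -38534/33747 + 20115/((-14*I*√7/3)) = -38534*1/33747 + 20115*(3*I*√7/98) = -38534/33747 + 60345*I*√7/98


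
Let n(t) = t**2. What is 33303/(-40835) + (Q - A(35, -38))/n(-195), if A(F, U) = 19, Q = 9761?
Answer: -173706401/310550175 ≈ -0.55935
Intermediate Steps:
33303/(-40835) + (Q - A(35, -38))/n(-195) = 33303/(-40835) + (9761 - 1*19)/((-195)**2) = 33303*(-1/40835) + (9761 - 19)/38025 = -33303/40835 + 9742*(1/38025) = -33303/40835 + 9742/38025 = -173706401/310550175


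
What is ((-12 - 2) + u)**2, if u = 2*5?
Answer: 16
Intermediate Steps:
u = 10
((-12 - 2) + u)**2 = ((-12 - 2) + 10)**2 = (-14 + 10)**2 = (-4)**2 = 16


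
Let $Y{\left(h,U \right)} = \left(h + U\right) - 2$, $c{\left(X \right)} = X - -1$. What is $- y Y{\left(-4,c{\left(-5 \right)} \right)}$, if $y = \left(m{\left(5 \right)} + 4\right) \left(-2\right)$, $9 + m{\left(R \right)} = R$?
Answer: $0$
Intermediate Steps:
$m{\left(R \right)} = -9 + R$
$c{\left(X \right)} = 1 + X$ ($c{\left(X \right)} = X + 1 = 1 + X$)
$Y{\left(h,U \right)} = -2 + U + h$ ($Y{\left(h,U \right)} = \left(U + h\right) - 2 = -2 + U + h$)
$y = 0$ ($y = \left(\left(-9 + 5\right) + 4\right) \left(-2\right) = \left(-4 + 4\right) \left(-2\right) = 0 \left(-2\right) = 0$)
$- y Y{\left(-4,c{\left(-5 \right)} \right)} = \left(-1\right) 0 \left(-2 + \left(1 - 5\right) - 4\right) = 0 \left(-2 - 4 - 4\right) = 0 \left(-10\right) = 0$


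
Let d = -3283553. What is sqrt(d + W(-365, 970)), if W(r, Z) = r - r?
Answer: I*sqrt(3283553) ≈ 1812.1*I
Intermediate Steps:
W(r, Z) = 0
sqrt(d + W(-365, 970)) = sqrt(-3283553 + 0) = sqrt(-3283553) = I*sqrt(3283553)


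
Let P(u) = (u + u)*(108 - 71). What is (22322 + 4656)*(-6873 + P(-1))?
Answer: -187416166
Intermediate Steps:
P(u) = 74*u (P(u) = (2*u)*37 = 74*u)
(22322 + 4656)*(-6873 + P(-1)) = (22322 + 4656)*(-6873 + 74*(-1)) = 26978*(-6873 - 74) = 26978*(-6947) = -187416166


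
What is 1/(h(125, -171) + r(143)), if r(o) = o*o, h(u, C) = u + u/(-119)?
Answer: 119/2448181 ≈ 4.8608e-5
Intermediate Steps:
h(u, C) = 118*u/119 (h(u, C) = u + u*(-1/119) = u - u/119 = 118*u/119)
r(o) = o**2
1/(h(125, -171) + r(143)) = 1/((118/119)*125 + 143**2) = 1/(14750/119 + 20449) = 1/(2448181/119) = 119/2448181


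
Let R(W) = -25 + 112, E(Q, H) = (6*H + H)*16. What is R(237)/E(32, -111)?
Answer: -29/4144 ≈ -0.0069981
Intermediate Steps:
E(Q, H) = 112*H (E(Q, H) = (7*H)*16 = 112*H)
R(W) = 87
R(237)/E(32, -111) = 87/((112*(-111))) = 87/(-12432) = 87*(-1/12432) = -29/4144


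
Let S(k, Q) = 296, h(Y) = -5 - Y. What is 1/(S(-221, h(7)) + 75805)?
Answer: 1/76101 ≈ 1.3140e-5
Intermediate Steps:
1/(S(-221, h(7)) + 75805) = 1/(296 + 75805) = 1/76101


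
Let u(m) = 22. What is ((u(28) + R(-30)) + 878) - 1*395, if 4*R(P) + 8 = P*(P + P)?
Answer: 953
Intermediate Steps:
R(P) = -2 + P²/2 (R(P) = -2 + (P*(P + P))/4 = -2 + (P*(2*P))/4 = -2 + (2*P²)/4 = -2 + P²/2)
((u(28) + R(-30)) + 878) - 1*395 = ((22 + (-2 + (½)*(-30)²)) + 878) - 1*395 = ((22 + (-2 + (½)*900)) + 878) - 395 = ((22 + (-2 + 450)) + 878) - 395 = ((22 + 448) + 878) - 395 = (470 + 878) - 395 = 1348 - 395 = 953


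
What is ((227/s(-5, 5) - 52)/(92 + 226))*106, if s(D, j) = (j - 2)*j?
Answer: -553/45 ≈ -12.289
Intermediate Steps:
s(D, j) = j*(-2 + j) (s(D, j) = (-2 + j)*j = j*(-2 + j))
((227/s(-5, 5) - 52)/(92 + 226))*106 = ((227/((5*(-2 + 5))) - 52)/(92 + 226))*106 = ((227/((5*3)) - 52)/318)*106 = ((227/15 - 52)*(1/318))*106 = -553/15*1/318*106 = -553/4770*106 = -553/45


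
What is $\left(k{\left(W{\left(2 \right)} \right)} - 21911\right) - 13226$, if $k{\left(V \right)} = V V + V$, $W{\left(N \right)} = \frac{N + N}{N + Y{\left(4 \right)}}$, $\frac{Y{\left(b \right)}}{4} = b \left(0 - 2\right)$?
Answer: $- \frac{7905851}{225} \approx -35137.0$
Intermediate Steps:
$Y{\left(b \right)} = - 8 b$ ($Y{\left(b \right)} = 4 b \left(0 - 2\right) = 4 b \left(-2\right) = 4 \left(- 2 b\right) = - 8 b$)
$W{\left(N \right)} = \frac{2 N}{-32 + N}$ ($W{\left(N \right)} = \frac{N + N}{N - 32} = \frac{2 N}{N - 32} = \frac{2 N}{-32 + N}$)
$k{\left(V \right)} = V + V^{2}$ ($k{\left(V \right)} = V^{2} + V = V + V^{2}$)
$\left(k{\left(W{\left(2 \right)} \right)} - 21911\right) - 13226 = \left(2 \cdot 2 \frac{1}{-32 + 2} \left(1 + 2 \cdot 2 \frac{1}{-32 + 2}\right) - 21911\right) - 13226 = \left(2 \cdot 2 \frac{1}{-30} \left(1 + 2 \cdot 2 \frac{1}{-30}\right) - 21911\right) - 13226 = \left(2 \cdot 2 \left(- \frac{1}{30}\right) \left(1 + 2 \cdot 2 \left(- \frac{1}{30}\right)\right) - 21911\right) - 13226 = \left(- \frac{2 \left(1 - \frac{2}{15}\right)}{15} - 21911\right) - 13226 = \left(\left(- \frac{2}{15}\right) \frac{13}{15} - 21911\right) - 13226 = \left(- \frac{26}{225} - 21911\right) - 13226 = - \frac{4930001}{225} - 13226 = - \frac{7905851}{225}$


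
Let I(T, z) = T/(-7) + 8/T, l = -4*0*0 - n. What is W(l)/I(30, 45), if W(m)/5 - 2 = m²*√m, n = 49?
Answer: -525/211 - 8823675*I/422 ≈ -2.4882 - 20909.0*I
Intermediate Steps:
l = -49 (l = -4*0*0 - 1*49 = 0*0 - 49 = 0 - 49 = -49)
W(m) = 10 + 5*m^(5/2) (W(m) = 10 + 5*(m²*√m) = 10 + 5*m^(5/2))
I(T, z) = 8/T - T/7 (I(T, z) = T*(-⅐) + 8/T = -T/7 + 8/T = 8/T - T/7)
W(l)/I(30, 45) = (10 + 5*(-49)^(5/2))/(8/30 - ⅐*30) = (10 + 5*(16807*I))/(8*(1/30) - 30/7) = (10 + 84035*I)/(4/15 - 30/7) = (10 + 84035*I)/(-422/105) = (10 + 84035*I)*(-105/422) = -525/211 - 8823675*I/422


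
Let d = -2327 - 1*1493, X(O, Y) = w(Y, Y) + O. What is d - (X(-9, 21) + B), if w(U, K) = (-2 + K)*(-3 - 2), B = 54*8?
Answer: -4148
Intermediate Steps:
B = 432
w(U, K) = 10 - 5*K (w(U, K) = (-2 + K)*(-5) = 10 - 5*K)
X(O, Y) = 10 + O - 5*Y (X(O, Y) = (10 - 5*Y) + O = 10 + O - 5*Y)
d = -3820 (d = -2327 - 1493 = -3820)
d - (X(-9, 21) + B) = -3820 - ((10 - 9 - 5*21) + 432) = -3820 - ((10 - 9 - 105) + 432) = -3820 - (-104 + 432) = -3820 - 1*328 = -3820 - 328 = -4148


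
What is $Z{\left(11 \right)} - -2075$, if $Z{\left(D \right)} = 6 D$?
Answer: $2141$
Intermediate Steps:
$Z{\left(11 \right)} - -2075 = 6 \cdot 11 - -2075 = 66 + 2075 = 2141$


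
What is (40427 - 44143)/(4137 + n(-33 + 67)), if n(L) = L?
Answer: -3716/4171 ≈ -0.89091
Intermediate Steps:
(40427 - 44143)/(4137 + n(-33 + 67)) = (40427 - 44143)/(4137 + (-33 + 67)) = -3716/(4137 + 34) = -3716/4171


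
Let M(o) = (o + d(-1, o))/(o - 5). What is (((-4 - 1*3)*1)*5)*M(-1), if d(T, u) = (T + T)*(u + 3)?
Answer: -175/6 ≈ -29.167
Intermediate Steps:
d(T, u) = 2*T*(3 + u) (d(T, u) = (2*T)*(3 + u) = 2*T*(3 + u))
M(o) = (-6 - o)/(-5 + o) (M(o) = (o + 2*(-1)*(3 + o))/(o - 5) = (o + (-6 - 2*o))/(-5 + o) = (-6 - o)/(-5 + o))
(((-4 - 1*3)*1)*5)*M(-1) = (((-4 - 1*3)*1)*5)*((-6 - 1*(-1))/(-5 - 1)) = (((-4 - 3)*1)*5)*((-6 + 1)/(-6)) = (-7*1*5)*(-⅙*(-5)) = -7*5*(⅚) = -35*⅚ = -175/6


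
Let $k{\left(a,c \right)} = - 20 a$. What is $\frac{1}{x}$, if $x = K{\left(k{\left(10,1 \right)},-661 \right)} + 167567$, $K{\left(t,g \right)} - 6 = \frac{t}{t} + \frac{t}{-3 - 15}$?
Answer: $\frac{9}{1508266} \approx 5.9671 \cdot 10^{-6}$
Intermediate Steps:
$K{\left(t,g \right)} = 7 - \frac{t}{18}$ ($K{\left(t,g \right)} = 6 + \left(\frac{t}{t} + \frac{t}{-3 - 15}\right) = 6 + \left(1 + \frac{t}{-3 - 15}\right) = 6 + \left(1 + \frac{t}{-18}\right) = 6 + \left(1 + t \left(- \frac{1}{18}\right)\right) = 6 - \left(-1 + \frac{t}{18}\right) = 7 - \frac{t}{18}$)
$x = \frac{1508266}{9}$ ($x = \left(7 - \frac{\left(-20\right) 10}{18}\right) + 167567 = \left(7 - - \frac{100}{9}\right) + 167567 = \left(7 + \frac{100}{9}\right) + 167567 = \frac{163}{9} + 167567 = \frac{1508266}{9} \approx 1.6759 \cdot 10^{5}$)
$\frac{1}{x} = \frac{1}{\frac{1508266}{9}} = \frac{9}{1508266}$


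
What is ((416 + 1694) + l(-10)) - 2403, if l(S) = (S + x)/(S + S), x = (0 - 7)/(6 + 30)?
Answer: -210593/720 ≈ -292.49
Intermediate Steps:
x = -7/36 ≈ -0.19444
l(S) = (-7/36 + S)/(2*S) (l(S) = (S - 7/36)/(S + S) = (-7/36 + S)/((2*S)) = (-7/36 + S)*(1/(2*S)) = (-7/36 + S)/(2*S))
((416 + 1694) + l(-10)) - 2403 = ((416 + 1694) + (1/72)*(-7 + 36*(-10))/(-10)) - 2403 = (2110 + (1/72)*(-⅒)*(-7 - 360)) - 2403 = (2110 + (1/72)*(-⅒)*(-367)) - 2403 = (2110 + 367/720) - 2403 = 1519567/720 - 2403 = -210593/720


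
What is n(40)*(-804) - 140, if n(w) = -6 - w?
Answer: 36844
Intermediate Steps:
n(40)*(-804) - 140 = (-6 - 1*40)*(-804) - 140 = (-6 - 40)*(-804) - 140 = -46*(-804) - 140 = 36984 - 140 = 36844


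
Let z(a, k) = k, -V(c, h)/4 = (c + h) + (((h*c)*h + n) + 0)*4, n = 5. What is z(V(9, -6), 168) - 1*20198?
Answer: -20030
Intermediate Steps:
V(c, h) = -80 - 4*c - 4*h - 16*c*h**2 (V(c, h) = -4*((c + h) + (((h*c)*h + 5) + 0)*4) = -4*((c + h) + (((c*h)*h + 5) + 0)*4) = -4*((c + h) + ((c*h**2 + 5) + 0)*4) = -4*((c + h) + ((5 + c*h**2) + 0)*4) = -4*((c + h) + (5 + c*h**2)*4) = -4*((c + h) + (20 + 4*c*h**2)) = -4*(20 + c + h + 4*c*h**2) = -80 - 4*c - 4*h - 16*c*h**2)
z(V(9, -6), 168) - 1*20198 = 168 - 1*20198 = 168 - 20198 = -20030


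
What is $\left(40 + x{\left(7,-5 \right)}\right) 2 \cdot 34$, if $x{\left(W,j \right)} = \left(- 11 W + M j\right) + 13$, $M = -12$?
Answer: $2448$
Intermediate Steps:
$x{\left(W,j \right)} = 13 - 12 j - 11 W$ ($x{\left(W,j \right)} = \left(- 11 W - 12 j\right) + 13 = \left(- 12 j - 11 W\right) + 13 = 13 - 12 j - 11 W$)
$\left(40 + x{\left(7,-5 \right)}\right) 2 \cdot 34 = \left(40 - 4\right) 2 \cdot 34 = \left(40 + \left(13 + 60 - 77\right)\right) 68 = \left(40 - 4\right) 68 = 36 \cdot 68 = 2448$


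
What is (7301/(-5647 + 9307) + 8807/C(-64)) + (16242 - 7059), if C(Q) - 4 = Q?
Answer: 5513309/610 ≈ 9038.2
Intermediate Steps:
C(Q) = 4 + Q
(7301/(-5647 + 9307) + 8807/C(-64)) + (16242 - 7059) = (7301/(-5647 + 9307) + 8807/(4 - 64)) + (16242 - 7059) = (7301/3660 + 8807/(-60)) + 9183 = (7301*(1/3660) + 8807*(-1/60)) + 9183 = (7301/3660 - 8807/60) + 9183 = -88321/610 + 9183 = 5513309/610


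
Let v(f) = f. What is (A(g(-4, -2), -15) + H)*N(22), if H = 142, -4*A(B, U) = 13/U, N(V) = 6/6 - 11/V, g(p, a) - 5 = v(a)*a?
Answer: 8533/120 ≈ 71.108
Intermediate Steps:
g(p, a) = 5 + a**2 (g(p, a) = 5 + a*a = 5 + a**2)
N(V) = 1 - 11/V (N(V) = 6*(1/6) - 11/V = 1 - 11/V)
A(B, U) = -13/(4*U)
(A(g(-4, -2), -15) + H)*N(22) = (-13/4/(-15) + 142)*((-11 + 22)/22) = (-13/4*(-1/15) + 142)*((1/22)*11) = (13/60 + 142)*(1/2) = (8533/60)*(1/2) = 8533/120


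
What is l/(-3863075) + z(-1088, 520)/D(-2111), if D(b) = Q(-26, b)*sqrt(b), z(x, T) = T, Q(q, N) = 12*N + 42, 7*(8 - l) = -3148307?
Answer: -3148363/27041525 + 52*I*sqrt(2111)/5338719 ≈ -0.11643 + 0.00044752*I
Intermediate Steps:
l = 3148363/7 (l = 8 - 1/7*(-3148307) = 8 + 3148307/7 = 3148363/7 ≈ 4.4977e+5)
Q(q, N) = 42 + 12*N
D(b) = sqrt(b)*(42 + 12*b) (D(b) = (42 + 12*b)*sqrt(b) = sqrt(b)*(42 + 12*b))
l/(-3863075) + z(-1088, 520)/D(-2111) = (3148363/7)/(-3863075) + 520/((sqrt(-2111)*(42 + 12*(-2111)))) = (3148363/7)*(-1/3863075) + 520/(((I*sqrt(2111))*(42 - 25332))) = -3148363/27041525 + 520/(((I*sqrt(2111))*(-25290))) = -3148363/27041525 + 520/((-25290*I*sqrt(2111))) = -3148363/27041525 + 520*(I*sqrt(2111)/53387190) = -3148363/27041525 + 52*I*sqrt(2111)/5338719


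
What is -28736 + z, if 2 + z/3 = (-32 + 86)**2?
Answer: -19994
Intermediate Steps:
z = 8742 (z = -6 + 3*(-32 + 86)**2 = -6 + 3*54**2 = -6 + 3*2916 = -6 + 8748 = 8742)
-28736 + z = -28736 + 8742 = -19994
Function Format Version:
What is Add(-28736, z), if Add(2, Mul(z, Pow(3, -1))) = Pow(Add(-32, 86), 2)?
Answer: -19994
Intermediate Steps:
z = 8742 (z = Add(-6, Mul(3, Pow(Add(-32, 86), 2))) = Add(-6, Mul(3, Pow(54, 2))) = Add(-6, Mul(3, 2916)) = Add(-6, 8748) = 8742)
Add(-28736, z) = Add(-28736, 8742) = -19994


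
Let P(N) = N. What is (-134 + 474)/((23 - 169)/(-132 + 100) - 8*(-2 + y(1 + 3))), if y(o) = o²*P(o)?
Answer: -5440/7863 ≈ -0.69185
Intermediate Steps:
y(o) = o³ (y(o) = o²*o = o³)
(-134 + 474)/((23 - 169)/(-132 + 100) - 8*(-2 + y(1 + 3))) = (-134 + 474)/((23 - 169)/(-132 + 100) - 8*(-2 + (1 + 3)³)) = 340/(-146/(-32) - 8*(-2 + 4³)) = 340/(-146*(-1/32) - 8*(-2 + 64)) = 340/(73/16 - 8*62) = 340/(73/16 - 496) = 340/(-7863/16) = 340*(-16/7863) = -5440/7863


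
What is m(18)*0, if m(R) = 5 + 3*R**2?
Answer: 0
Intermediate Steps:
m(18)*0 = (5 + 3*18**2)*0 = (5 + 3*324)*0 = (5 + 972)*0 = 977*0 = 0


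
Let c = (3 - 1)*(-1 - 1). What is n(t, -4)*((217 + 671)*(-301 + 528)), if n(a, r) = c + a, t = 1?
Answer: -604728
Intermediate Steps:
c = -4 (c = 2*(-2) = -4)
n(a, r) = -4 + a
n(t, -4)*((217 + 671)*(-301 + 528)) = (-4 + 1)*((217 + 671)*(-301 + 528)) = -2664*227 = -3*201576 = -604728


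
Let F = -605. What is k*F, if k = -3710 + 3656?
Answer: 32670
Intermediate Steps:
k = -54
k*F = -54*(-605) = 32670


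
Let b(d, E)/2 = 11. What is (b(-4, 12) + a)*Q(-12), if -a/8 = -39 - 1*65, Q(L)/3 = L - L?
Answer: 0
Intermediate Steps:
b(d, E) = 22 (b(d, E) = 2*11 = 22)
Q(L) = 0 (Q(L) = 3*(L - L) = 3*0 = 0)
a = 832 (a = -8*(-39 - 1*65) = -8*(-39 - 65) = -8*(-104) = 832)
(b(-4, 12) + a)*Q(-12) = (22 + 832)*0 = 854*0 = 0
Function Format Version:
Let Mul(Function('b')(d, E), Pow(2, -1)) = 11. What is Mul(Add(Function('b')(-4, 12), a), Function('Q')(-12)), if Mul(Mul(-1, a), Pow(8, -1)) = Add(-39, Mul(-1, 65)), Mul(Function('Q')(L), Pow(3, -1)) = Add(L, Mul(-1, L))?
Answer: 0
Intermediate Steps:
Function('b')(d, E) = 22 (Function('b')(d, E) = Mul(2, 11) = 22)
Function('Q')(L) = 0 (Function('Q')(L) = Mul(3, Add(L, Mul(-1, L))) = Mul(3, 0) = 0)
a = 832 (a = Mul(-8, Add(-39, Mul(-1, 65))) = Mul(-8, Add(-39, -65)) = Mul(-8, -104) = 832)
Mul(Add(Function('b')(-4, 12), a), Function('Q')(-12)) = Mul(Add(22, 832), 0) = Mul(854, 0) = 0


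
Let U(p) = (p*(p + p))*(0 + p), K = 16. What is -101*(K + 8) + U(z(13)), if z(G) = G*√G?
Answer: -2424 + 57122*√13 ≈ 2.0353e+5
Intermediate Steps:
z(G) = G^(3/2)
U(p) = 2*p³ (U(p) = (p*(2*p))*p = (2*p²)*p = 2*p³)
-101*(K + 8) + U(z(13)) = -101*(16 + 8) + 2*(13^(3/2))³ = -101*24 + 2*(13*√13)³ = -2424 + 2*(28561*√13) = -2424 + 57122*√13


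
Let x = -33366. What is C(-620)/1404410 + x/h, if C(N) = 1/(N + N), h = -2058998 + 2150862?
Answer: -7263229340783/19997281637200 ≈ -0.36321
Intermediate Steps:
h = 91864
C(N) = 1/(2*N)
C(-620)/1404410 + x/h = ((½)/(-620))/1404410 - 33366/91864 = ((½)*(-1/620))*(1/1404410) - 33366*1/91864 = -1/1240*1/1404410 - 16683/45932 = -1/1741468400 - 16683/45932 = -7263229340783/19997281637200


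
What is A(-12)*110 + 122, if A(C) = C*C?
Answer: 15962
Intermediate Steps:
A(C) = C²
A(-12)*110 + 122 = (-12)²*110 + 122 = 144*110 + 122 = 15840 + 122 = 15962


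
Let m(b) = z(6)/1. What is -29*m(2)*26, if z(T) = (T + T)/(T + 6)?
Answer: -754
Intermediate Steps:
z(T) = 2*T/(6 + T) (z(T) = (2*T)/(6 + T) = 2*T/(6 + T))
m(b) = 1 (m(b) = (2*6/(6 + 6))/1 = (2*6/12)*1 = (2*6*(1/12))*1 = 1*1 = 1)
-29*m(2)*26 = -29*1*26 = -29*26 = -754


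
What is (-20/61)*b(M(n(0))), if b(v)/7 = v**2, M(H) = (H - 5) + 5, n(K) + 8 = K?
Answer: -8960/61 ≈ -146.89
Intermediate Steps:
n(K) = -8 + K
M(H) = H (M(H) = (-5 + H) + 5 = H)
b(v) = 7*v**2
(-20/61)*b(M(n(0))) = (-20/61)*(7*(-8 + 0)**2) = ((1/61)*(-20))*(7*(-8)**2) = -140*64/61 = -20/61*448 = -8960/61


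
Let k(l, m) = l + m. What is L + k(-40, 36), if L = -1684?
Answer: -1688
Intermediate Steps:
L + k(-40, 36) = -1684 + (-40 + 36) = -1684 - 4 = -1688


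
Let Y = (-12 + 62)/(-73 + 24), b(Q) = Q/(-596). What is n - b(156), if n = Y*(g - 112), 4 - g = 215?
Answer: 2408261/7301 ≈ 329.85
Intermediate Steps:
g = -211 (g = 4 - 1*215 = 4 - 215 = -211)
b(Q) = -Q/596 (b(Q) = Q*(-1/596) = -Q/596)
Y = -50/49 (Y = 50/(-49) = 50*(-1/49) = -50/49 ≈ -1.0204)
n = 16150/49 (n = -50*(-211 - 112)/49 = -50/49*(-323) = 16150/49 ≈ 329.59)
n - b(156) = 16150/49 - (-1)*156/596 = 16150/49 - 1*(-39/149) = 16150/49 + 39/149 = 2408261/7301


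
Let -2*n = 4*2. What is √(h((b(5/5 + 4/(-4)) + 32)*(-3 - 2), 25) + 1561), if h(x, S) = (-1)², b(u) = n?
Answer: √1562 ≈ 39.522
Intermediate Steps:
n = -4 (n = -2*2 = -½*8 = -4)
b(u) = -4
h(x, S) = 1
√(h((b(5/5 + 4/(-4)) + 32)*(-3 - 2), 25) + 1561) = √(1 + 1561) = √1562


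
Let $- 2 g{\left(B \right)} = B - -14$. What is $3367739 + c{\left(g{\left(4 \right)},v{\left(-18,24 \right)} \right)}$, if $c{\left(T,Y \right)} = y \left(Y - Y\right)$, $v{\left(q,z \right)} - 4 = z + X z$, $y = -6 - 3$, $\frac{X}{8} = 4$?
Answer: $3367739$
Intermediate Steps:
$X = 32$ ($X = 8 \cdot 4 = 32$)
$g{\left(B \right)} = -7 - \frac{B}{2}$ ($g{\left(B \right)} = - \frac{B - -14}{2} = - \frac{B + 14}{2} = - \frac{14 + B}{2} = -7 - \frac{B}{2}$)
$y = -9$
$v{\left(q,z \right)} = 4 + 33 z$ ($v{\left(q,z \right)} = 4 + \left(z + 32 z\right) = 4 + 33 z$)
$c{\left(T,Y \right)} = 0$ ($c{\left(T,Y \right)} = - 9 \left(Y - Y\right) = \left(-9\right) 0 = 0$)
$3367739 + c{\left(g{\left(4 \right)},v{\left(-18,24 \right)} \right)} = 3367739 + 0 = 3367739$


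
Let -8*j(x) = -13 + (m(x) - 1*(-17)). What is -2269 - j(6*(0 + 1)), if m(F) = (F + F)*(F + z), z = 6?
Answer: -4501/2 ≈ -2250.5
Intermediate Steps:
m(F) = 2*F*(6 + F) (m(F) = (F + F)*(F + 6) = (2*F)*(6 + F) = 2*F*(6 + F))
j(x) = -½ - x*(6 + x)/4 (j(x) = -(-13 + (2*x*(6 + x) - 1*(-17)))/8 = -(-13 + (2*x*(6 + x) + 17))/8 = -(-13 + (17 + 2*x*(6 + x)))/8 = -(4 + 2*x*(6 + x))/8 = -½ - x*(6 + x)/4)
-2269 - j(6*(0 + 1)) = -2269 - (-½ - 6*(0 + 1)*(6 + 6*(0 + 1))/4) = -2269 - (-½ - 6*1*(6 + 6*1)/4) = -2269 - (-½ - ¼*6*(6 + 6)) = -2269 - (-½ - ¼*6*12) = -2269 - (-½ - 18) = -2269 - 1*(-37/2) = -2269 + 37/2 = -4501/2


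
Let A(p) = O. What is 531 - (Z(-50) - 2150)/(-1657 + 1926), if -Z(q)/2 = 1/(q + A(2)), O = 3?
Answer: 6814481/12643 ≈ 538.99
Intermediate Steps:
A(p) = 3
Z(q) = -2/(3 + q) (Z(q) = -2/(q + 3) = -2/(3 + q))
531 - (Z(-50) - 2150)/(-1657 + 1926) = 531 - (-2/(3 - 50) - 2150)/(-1657 + 1926) = 531 - (-2/(-47) - 2150)/269 = 531 - (-2*(-1/47) - 2150)/269 = 531 - (2/47 - 2150)/269 = 531 - (-101048)/(47*269) = 531 - 1*(-101048/12643) = 531 + 101048/12643 = 6814481/12643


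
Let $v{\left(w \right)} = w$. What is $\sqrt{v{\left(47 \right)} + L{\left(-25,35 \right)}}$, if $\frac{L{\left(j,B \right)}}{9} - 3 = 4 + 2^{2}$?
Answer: $\sqrt{146} \approx 12.083$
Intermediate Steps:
$L{\left(j,B \right)} = 99$ ($L{\left(j,B \right)} = 27 + 9 \left(4 + 2^{2}\right) = 27 + 9 \left(4 + 4\right) = 27 + 9 \cdot 8 = 27 + 72 = 99$)
$\sqrt{v{\left(47 \right)} + L{\left(-25,35 \right)}} = \sqrt{47 + 99} = \sqrt{146}$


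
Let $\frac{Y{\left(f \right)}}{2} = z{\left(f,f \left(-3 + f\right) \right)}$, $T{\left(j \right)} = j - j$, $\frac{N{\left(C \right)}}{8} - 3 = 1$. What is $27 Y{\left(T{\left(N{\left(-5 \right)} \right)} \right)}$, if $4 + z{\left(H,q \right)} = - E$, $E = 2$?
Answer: $-324$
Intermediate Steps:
$N{\left(C \right)} = 32$ ($N{\left(C \right)} = 24 + 8 \cdot 1 = 24 + 8 = 32$)
$T{\left(j \right)} = 0$
$z{\left(H,q \right)} = -6$ ($z{\left(H,q \right)} = -4 - 2 = -6$)
$Y{\left(f \right)} = -12$ ($Y{\left(f \right)} = 2 \left(-6\right) = -12$)
$27 Y{\left(T{\left(N{\left(-5 \right)} \right)} \right)} = 27 \left(-12\right) = -324$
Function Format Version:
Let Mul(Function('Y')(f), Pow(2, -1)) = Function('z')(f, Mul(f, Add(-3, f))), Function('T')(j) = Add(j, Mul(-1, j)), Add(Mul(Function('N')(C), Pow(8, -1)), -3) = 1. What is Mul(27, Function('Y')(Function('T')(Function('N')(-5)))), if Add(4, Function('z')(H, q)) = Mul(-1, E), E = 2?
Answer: -324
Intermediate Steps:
Function('N')(C) = 32 (Function('N')(C) = Add(24, Mul(8, 1)) = Add(24, 8) = 32)
Function('T')(j) = 0
Function('z')(H, q) = -6 (Function('z')(H, q) = Add(-4, Mul(-1, 2)) = Add(-4, -2) = -6)
Function('Y')(f) = -12 (Function('Y')(f) = Mul(2, -6) = -12)
Mul(27, Function('Y')(Function('T')(Function('N')(-5)))) = Mul(27, -12) = -324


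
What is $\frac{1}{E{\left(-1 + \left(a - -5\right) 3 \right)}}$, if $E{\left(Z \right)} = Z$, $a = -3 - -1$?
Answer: $\frac{1}{8} \approx 0.125$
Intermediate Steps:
$a = -2$ ($a = -3 + 1 = -2$)
$\frac{1}{E{\left(-1 + \left(a - -5\right) 3 \right)}} = \frac{1}{-1 + \left(-2 - -5\right) 3} = \frac{1}{-1 + \left(-2 + 5\right) 3} = \frac{1}{-1 + 3 \cdot 3} = \frac{1}{-1 + 9} = \frac{1}{8}$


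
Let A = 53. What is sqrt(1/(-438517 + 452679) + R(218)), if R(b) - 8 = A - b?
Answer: I*sqrt(31488258146)/14162 ≈ 12.53*I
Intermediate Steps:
R(b) = 61 - b (R(b) = 8 + (53 - b) = 61 - b)
sqrt(1/(-438517 + 452679) + R(218)) = sqrt(1/(-438517 + 452679) + (61 - 1*218)) = sqrt(1/14162 + (61 - 218)) = sqrt(1/14162 - 157) = sqrt(-2223433/14162) = I*sqrt(31488258146)/14162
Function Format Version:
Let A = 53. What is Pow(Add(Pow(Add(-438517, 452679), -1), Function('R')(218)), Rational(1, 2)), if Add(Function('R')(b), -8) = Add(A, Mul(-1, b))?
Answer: Mul(Rational(1, 14162), I, Pow(31488258146, Rational(1, 2))) ≈ Mul(12.530, I)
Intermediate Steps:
Function('R')(b) = Add(61, Mul(-1, b)) (Function('R')(b) = Add(8, Add(53, Mul(-1, b))) = Add(61, Mul(-1, b)))
Pow(Add(Pow(Add(-438517, 452679), -1), Function('R')(218)), Rational(1, 2)) = Pow(Add(Pow(Add(-438517, 452679), -1), Add(61, Mul(-1, 218))), Rational(1, 2)) = Pow(Add(Pow(14162, -1), Add(61, -218)), Rational(1, 2)) = Pow(Add(Rational(1, 14162), -157), Rational(1, 2)) = Pow(Rational(-2223433, 14162), Rational(1, 2)) = Mul(Rational(1, 14162), I, Pow(31488258146, Rational(1, 2)))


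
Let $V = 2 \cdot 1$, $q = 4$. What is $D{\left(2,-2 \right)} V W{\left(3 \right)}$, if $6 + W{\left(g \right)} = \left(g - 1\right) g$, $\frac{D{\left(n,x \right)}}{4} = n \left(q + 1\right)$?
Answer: $0$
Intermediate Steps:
$V = 2$
$D{\left(n,x \right)} = 20 n$ ($D{\left(n,x \right)} = 4 n \left(4 + 1\right) = 4 n 5 = 4 \cdot 5 n = 20 n$)
$W{\left(g \right)} = -6 + g \left(-1 + g\right)$ ($W{\left(g \right)} = -6 + \left(g - 1\right) g = -6 + \left(-1 + g\right) g = -6 + g \left(-1 + g\right)$)
$D{\left(2,-2 \right)} V W{\left(3 \right)} = 20 \cdot 2 \cdot 2 \left(-6 + 3^{2} - 3\right) = 40 \cdot 2 \left(-6 + 9 - 3\right) = 80 \cdot 0 = 0$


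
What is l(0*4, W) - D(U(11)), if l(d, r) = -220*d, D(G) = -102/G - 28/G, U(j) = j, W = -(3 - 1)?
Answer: 130/11 ≈ 11.818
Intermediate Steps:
W = -2 (W = -1*2 = -2)
D(G) = -130/G
l(0*4, W) - D(U(11)) = -0*4 - (-130)/11 = -220*0 - (-130)/11 = 0 - 1*(-130/11) = 0 + 130/11 = 130/11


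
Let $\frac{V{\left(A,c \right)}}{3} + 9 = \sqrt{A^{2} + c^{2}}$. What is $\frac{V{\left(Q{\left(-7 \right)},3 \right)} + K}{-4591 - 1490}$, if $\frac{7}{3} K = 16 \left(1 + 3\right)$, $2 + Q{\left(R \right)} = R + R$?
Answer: $- \frac{1}{14189} - \frac{\sqrt{265}}{2027} \approx -0.0081015$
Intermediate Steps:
$Q{\left(R \right)} = -2 + 2 R$ ($Q{\left(R \right)} = -2 + \left(R + R\right) = -2 + 2 R$)
$V{\left(A,c \right)} = -27 + 3 \sqrt{A^{2} + c^{2}}$
$K = \frac{192}{7}$ ($K = \frac{3 \cdot 16 \left(1 + 3\right)}{7} = \frac{3 \cdot 16 \cdot 4}{7} = \frac{3}{7} \cdot 64 = \frac{192}{7} \approx 27.429$)
$\frac{V{\left(Q{\left(-7 \right)},3 \right)} + K}{-4591 - 1490} = \frac{\left(-27 + 3 \sqrt{\left(-2 + 2 \left(-7\right)\right)^{2} + 3^{2}}\right) + \frac{192}{7}}{-4591 - 1490} = \frac{\left(-27 + 3 \sqrt{\left(-2 - 14\right)^{2} + 9}\right) + \frac{192}{7}}{-6081} = \left(\left(-27 + 3 \sqrt{\left(-16\right)^{2} + 9}\right) + \frac{192}{7}\right) \left(- \frac{1}{6081}\right) = \left(\left(-27 + 3 \sqrt{256 + 9}\right) + \frac{192}{7}\right) \left(- \frac{1}{6081}\right) = \left(\left(-27 + 3 \sqrt{265}\right) + \frac{192}{7}\right) \left(- \frac{1}{6081}\right) = \left(\frac{3}{7} + 3 \sqrt{265}\right) \left(- \frac{1}{6081}\right) = - \frac{1}{14189} - \frac{\sqrt{265}}{2027}$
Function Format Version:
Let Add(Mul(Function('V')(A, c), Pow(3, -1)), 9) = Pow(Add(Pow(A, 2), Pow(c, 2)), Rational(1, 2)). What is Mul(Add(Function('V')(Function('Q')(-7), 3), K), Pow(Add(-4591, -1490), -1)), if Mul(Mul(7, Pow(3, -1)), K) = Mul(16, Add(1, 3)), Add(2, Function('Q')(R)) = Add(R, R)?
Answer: Add(Rational(-1, 14189), Mul(Rational(-1, 2027), Pow(265, Rational(1, 2)))) ≈ -0.0081015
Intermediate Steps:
Function('Q')(R) = Add(-2, Mul(2, R)) (Function('Q')(R) = Add(-2, Add(R, R)) = Add(-2, Mul(2, R)))
Function('V')(A, c) = Add(-27, Mul(3, Pow(Add(Pow(A, 2), Pow(c, 2)), Rational(1, 2))))
K = Rational(192, 7) (K = Mul(Rational(3, 7), Mul(16, Add(1, 3))) = Mul(Rational(3, 7), Mul(16, 4)) = Mul(Rational(3, 7), 64) = Rational(192, 7) ≈ 27.429)
Mul(Add(Function('V')(Function('Q')(-7), 3), K), Pow(Add(-4591, -1490), -1)) = Mul(Add(Add(-27, Mul(3, Pow(Add(Pow(Add(-2, Mul(2, -7)), 2), Pow(3, 2)), Rational(1, 2)))), Rational(192, 7)), Pow(Add(-4591, -1490), -1)) = Mul(Add(Add(-27, Mul(3, Pow(Add(Pow(Add(-2, -14), 2), 9), Rational(1, 2)))), Rational(192, 7)), Pow(-6081, -1)) = Mul(Add(Add(-27, Mul(3, Pow(Add(Pow(-16, 2), 9), Rational(1, 2)))), Rational(192, 7)), Rational(-1, 6081)) = Mul(Add(Add(-27, Mul(3, Pow(Add(256, 9), Rational(1, 2)))), Rational(192, 7)), Rational(-1, 6081)) = Mul(Add(Add(-27, Mul(3, Pow(265, Rational(1, 2)))), Rational(192, 7)), Rational(-1, 6081)) = Mul(Add(Rational(3, 7), Mul(3, Pow(265, Rational(1, 2)))), Rational(-1, 6081)) = Add(Rational(-1, 14189), Mul(Rational(-1, 2027), Pow(265, Rational(1, 2))))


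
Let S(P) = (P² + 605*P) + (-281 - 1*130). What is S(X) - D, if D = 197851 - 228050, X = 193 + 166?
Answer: 375864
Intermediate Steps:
X = 359
D = -30199
S(P) = -411 + P² + 605*P (S(P) = (P² + 605*P) + (-281 - 130) = (P² + 605*P) - 411 = -411 + P² + 605*P)
S(X) - D = (-411 + 359² + 605*359) - 1*(-30199) = (-411 + 128881 + 217195) + 30199 = 345665 + 30199 = 375864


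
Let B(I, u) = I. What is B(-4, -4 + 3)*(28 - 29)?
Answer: 4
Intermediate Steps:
B(-4, -4 + 3)*(28 - 29) = -4*(28 - 29) = -4*(-1) = 4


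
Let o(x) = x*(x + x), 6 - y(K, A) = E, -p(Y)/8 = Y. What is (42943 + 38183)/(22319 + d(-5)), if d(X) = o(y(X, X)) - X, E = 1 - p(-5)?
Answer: 40563/13187 ≈ 3.0760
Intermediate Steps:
p(Y) = -8*Y
E = -39 (E = 1 - (-8)*(-5) = 1 - 1*40 = 1 - 40 = -39)
y(K, A) = 45 (y(K, A) = 6 - 1*(-39) = 6 + 39 = 45)
o(x) = 2*x**2 (o(x) = x*(2*x) = 2*x**2)
d(X) = 4050 - X (d(X) = 2*45**2 - X = 2*2025 - X = 4050 - X)
(42943 + 38183)/(22319 + d(-5)) = (42943 + 38183)/(22319 + (4050 - 1*(-5))) = 81126/(22319 + (4050 + 5)) = 81126/(22319 + 4055) = 81126/26374 = 81126*(1/26374) = 40563/13187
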